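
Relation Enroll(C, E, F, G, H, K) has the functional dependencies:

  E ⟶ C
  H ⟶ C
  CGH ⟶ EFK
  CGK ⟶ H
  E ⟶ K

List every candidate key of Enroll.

{E, G}, {G, H}, {C, G, K}

{E, G}⁺: E→C adds C; E→K adds K; CGK→H adds H; CGH→EFK adds F → {C, E, F, G, H, K}. Minimal: {G}⁺ = {G}; {E}⁺ = {C, E, K} — none reach the full schema.
{G, H}⁺: H→C adds C; CGH→EFK adds E, F, K → {C, E, F, G, H, K}. Minimal: {H}⁺ = {C, H}; {G}⁺ = {G} — none reach the full schema.
{C, G, K}⁺: CGK→H adds H; CGH→EFK adds E, F → {C, E, F, G, H, K}. Minimal: {G, K}⁺ = {G, K}; {C, K}⁺ = {C, K}; {C, G}⁺ = {C, G} — none reach the full schema.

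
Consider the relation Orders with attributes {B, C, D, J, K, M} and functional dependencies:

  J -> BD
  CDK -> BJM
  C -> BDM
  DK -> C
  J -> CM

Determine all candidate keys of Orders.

{C, K}⁺: C→BDM adds B, D, M; CDK→BJM adds J → {B, C, D, J, K, M}.
{D, K}⁺: DK→C adds C; CDK→BJM adds B, J, M → {B, C, D, J, K, M}.
{J, K}⁺: J→BD adds B, D; DK→C adds C; J→CM adds M → {B, C, D, J, K, M}.
Any other superkey contains one of these as a subset, so there are no further candidate keys.

{C, K}, {D, K}, {J, K}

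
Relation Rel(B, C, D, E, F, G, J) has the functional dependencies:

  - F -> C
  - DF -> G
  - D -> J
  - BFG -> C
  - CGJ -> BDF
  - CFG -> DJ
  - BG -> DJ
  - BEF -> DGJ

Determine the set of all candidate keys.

{B, E, F}; {D, E, F}; {E, F, G}; {B, C, E, G}; {C, D, E, G}; {C, E, G, J}

Attribute E never appears on the right-hand side of any dependency, so E must belong to every candidate key.
{E}⁺ = {E}, which is not all of the schema, so we must add further attributes.
{B, E, F}⁺: F→C adds C; BEF→DGJ adds D, G, J → {B, C, D, E, F, G, J}.
{D, E, F}⁺: F→C adds C; DF→G adds G; D→J adds J; CGJ→BDF adds B → {B, C, D, E, F, G, J}.
{E, F, G}⁺: F→C adds C; CFG→DJ adds D, J; CGJ→BDF adds B → {B, C, D, E, F, G, J}.
{B, C, E, G}⁺: BG→DJ adds D, J; CGJ→BDF adds F → {B, C, D, E, F, G, J}.
{C, D, E, G}⁺: D→J adds J; CGJ→BDF adds B, F → {B, C, D, E, F, G, J}.
{C, E, G, J}⁺: CGJ→BDF adds B, D, F → {B, C, D, E, F, G, J}.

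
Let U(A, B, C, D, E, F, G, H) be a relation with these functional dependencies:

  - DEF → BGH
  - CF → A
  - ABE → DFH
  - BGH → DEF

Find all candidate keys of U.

Attribute C never appears on the right-hand side of any dependency, so C must belong to every candidate key.
{C}⁺ = {C}, which is not all of the schema, so we must add further attributes.
{A, B, C, E}⁺: ABE→DFH adds D, F, H; DEF→BGH adds G → {A, B, C, D, E, F, G, H}. Minimal: {B, C, E}⁺ = {B, C, E}; {A, C, E}⁺ = {A, C, E}; {A, B, E}⁺ = {A, B, D, E, F, G, H}; … — none reach the full schema.
{B, C, E, F}⁺: CF→A adds A; ABE→DFH adds D, H; DEF→BGH adds G → {A, B, C, D, E, F, G, H}. Minimal: {C, E, F}⁺ = {A, C, E, F}; {B, E, F}⁺ = {B, E, F}; {B, C, F}⁺ = {A, B, C, F}; … — none reach the full schema.
{B, C, G, H}⁺: BGH→DEF adds D, E, F; CF→A adds A → {A, B, C, D, E, F, G, H}. Minimal: {C, G, H}⁺ = {C, G, H}; {B, G, H}⁺ = {B, D, E, F, G, H}; {B, C, H}⁺ = {B, C, H}; … — none reach the full schema.
{C, D, E, F}⁺: DEF→BGH adds B, G, H; CF→A adds A → {A, B, C, D, E, F, G, H}. Minimal: {D, E, F}⁺ = {B, D, E, F, G, H}; {C, E, F}⁺ = {A, C, E, F}; {C, D, F}⁺ = {A, C, D, F}; … — none reach the full schema.

{A, B, C, E}, {B, C, E, F}, {B, C, G, H}, {C, D, E, F}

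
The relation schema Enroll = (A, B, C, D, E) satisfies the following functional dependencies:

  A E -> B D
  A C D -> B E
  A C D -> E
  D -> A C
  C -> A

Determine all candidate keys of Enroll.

{D}⁺: D→AC adds A, C; ACD→BE adds B, E → {A, B, C, D, E}.
{A, E}⁺: AE→BD adds B, D; D→AC adds C → {A, B, C, D, E}. Minimal: {E}⁺ = {E}; {A}⁺ = {A} — none reach the full schema.
{C, E}⁺: C→A adds A; AE→BD adds B, D → {A, B, C, D, E}. Minimal: {E}⁺ = {E}; {C}⁺ = {A, C} — none reach the full schema.
Any other superkey contains one of these as a subset, so there are no further candidate keys.

D; AE; CE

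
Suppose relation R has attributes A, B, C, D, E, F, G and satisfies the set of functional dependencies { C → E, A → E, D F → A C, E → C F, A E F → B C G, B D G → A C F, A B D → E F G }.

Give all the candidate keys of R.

{A, D}; {C, D}; {D, E}; {D, F}; {B, D, G}

Attribute D never appears on the right-hand side of any dependency, so D must belong to every candidate key.
{D}⁺ = {D}, which is not all of the schema, so we must add further attributes.
{A, D}⁺: A→E adds E; E→CF adds C, F; AEF→BCG adds B, G → {A, B, C, D, E, F, G}.
{C, D}⁺: C→E adds E; E→CF adds F; DF→AC adds A; AEF→BCG adds B, G → {A, B, C, D, E, F, G}.
{D, E}⁺: E→CF adds C, F; DF→AC adds A; AEF→BCG adds B, G → {A, B, C, D, E, F, G}.
{D, F}⁺: DF→AC adds A, C; C→E adds E; AEF→BCG adds B, G → {A, B, C, D, E, F, G}.
{B, D, G}⁺: BDG→ACF adds A, C, F; ABD→EFG adds E → {A, B, C, D, E, F, G}.
Any other superkey contains one of these as a subset, so there are no further candidate keys.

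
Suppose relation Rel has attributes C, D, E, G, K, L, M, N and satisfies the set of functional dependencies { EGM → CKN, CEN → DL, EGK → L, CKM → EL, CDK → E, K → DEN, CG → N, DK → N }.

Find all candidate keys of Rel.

EGM; GKM

Attributes G, M never appear on any right-hand side, so every candidate key must contain {G, M}.
{G, M}⁺ = {G, M}, which is not all of the schema, so we must add further attributes.
{E, G, M}⁺: EGM→CKN adds C, K, N; CEN→DL adds D, L → {C, D, E, G, K, L, M, N}. Minimal: {G, M}⁺ = {G, M}; {E, M}⁺ = {E, M}; {E, G}⁺ = {E, G} — none reach the full schema.
{G, K, M}⁺: K→DEN adds D, E, N; EGM→CKN adds C; CEN→DL adds L → {C, D, E, G, K, L, M, N}. Minimal: {K, M}⁺ = {D, E, K, M, N}; {G, M}⁺ = {G, M}; {G, K}⁺ = {D, E, G, K, L, N} — none reach the full schema.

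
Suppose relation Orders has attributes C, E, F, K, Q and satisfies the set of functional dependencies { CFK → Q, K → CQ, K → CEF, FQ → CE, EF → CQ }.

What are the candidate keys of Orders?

{K}⁺: K→CQ adds C, Q; K→CEF adds E, F → {C, E, F, K, Q}.
No other minimal superkey exists.

{K}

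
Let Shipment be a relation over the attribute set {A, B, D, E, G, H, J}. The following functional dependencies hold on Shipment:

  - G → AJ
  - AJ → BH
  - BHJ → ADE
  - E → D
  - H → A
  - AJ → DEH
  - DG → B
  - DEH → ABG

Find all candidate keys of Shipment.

{G}, {A, J}, {E, H}, {H, J}

{G}⁺: G→AJ adds A, J; AJ→BH adds B, H; BHJ→ADE adds D, E → {A, B, D, E, G, H, J}.
{A, J}⁺: AJ→BH adds B, H; BHJ→ADE adds D, E; DEH→ABG adds G → {A, B, D, E, G, H, J}.
{E, H}⁺: E→D adds D; H→A adds A; DEH→ABG adds B, G; G→AJ adds J → {A, B, D, E, G, H, J}.
{H, J}⁺: H→A adds A; AJ→DEH adds D, E; DEH→ABG adds B, G → {A, B, D, E, G, H, J}.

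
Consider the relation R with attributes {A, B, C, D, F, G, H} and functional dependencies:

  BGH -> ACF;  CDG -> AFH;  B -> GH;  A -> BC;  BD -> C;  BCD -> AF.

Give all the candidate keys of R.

Attribute D never appears on the right-hand side of any dependency, so D must belong to every candidate key.
{D}⁺ = {D}, which is not all of the schema, so we must add further attributes.
{A, D}⁺: A→BC adds B, C; BCD→AF adds F; B→GH adds G, H → {A, B, C, D, F, G, H}.
{B, D}⁺: B→GH adds G, H; BD→C adds C; BCD→AF adds A, F → {A, B, C, D, F, G, H}.
{C, D, G}⁺: CDG→AFH adds A, F, H; A→BC adds B → {A, B, C, D, F, G, H}.
Any other superkey contains one of these as a subset, so there are no further candidate keys.

(A, D); (B, D); (C, D, G)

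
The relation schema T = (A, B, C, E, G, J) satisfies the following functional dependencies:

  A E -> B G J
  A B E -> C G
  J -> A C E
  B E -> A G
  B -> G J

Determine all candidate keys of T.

{B}, {J}, {A, E}

{B}⁺: B→GJ adds G, J; J→ACE adds A, C, E → {A, B, C, E, G, J}.
{J}⁺: J→ACE adds A, C, E; AE→BGJ adds B, G → {A, B, C, E, G, J}.
{A, E}⁺: AE→BGJ adds B, G, J; ABE→CG adds C → {A, B, C, E, G, J}.
Any other superkey contains one of these as a subset, so there are no further candidate keys.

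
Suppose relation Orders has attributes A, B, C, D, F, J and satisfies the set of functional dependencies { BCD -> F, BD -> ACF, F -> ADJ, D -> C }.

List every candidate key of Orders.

{B, D}⁺: BD→ACF adds A, C, F; F→ADJ adds J → {A, B, C, D, F, J}. Minimal: {D}⁺ = {C, D}; {B}⁺ = {B} — none reach the full schema.
{B, F}⁺: F→ADJ adds A, D, J; D→C adds C → {A, B, C, D, F, J}. Minimal: {F}⁺ = {A, C, D, F, J}; {B}⁺ = {B} — none reach the full schema.

{B, D}, {B, F}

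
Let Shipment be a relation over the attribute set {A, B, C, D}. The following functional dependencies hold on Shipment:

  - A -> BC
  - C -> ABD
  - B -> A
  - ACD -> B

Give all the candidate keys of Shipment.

{A}⁺: A→BC adds B, C; C→ABD adds D → {A, B, C, D}.
{B}⁺: B→A adds A; A→BC adds C; C→ABD adds D → {A, B, C, D}.
{C}⁺: C→ABD adds A, B, D → {A, B, C, D}.
Any other superkey contains one of these as a subset, so there are no further candidate keys.

A, B, C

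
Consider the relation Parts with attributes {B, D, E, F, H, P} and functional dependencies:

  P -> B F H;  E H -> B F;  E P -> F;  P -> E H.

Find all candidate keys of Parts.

(D, P)

Attributes D, P never appear on any right-hand side, so every candidate key must contain {D, P}.
{D, P}⁺ = {B, D, E, F, H, P}, which is all of the schema, so {D, P} is the only candidate key.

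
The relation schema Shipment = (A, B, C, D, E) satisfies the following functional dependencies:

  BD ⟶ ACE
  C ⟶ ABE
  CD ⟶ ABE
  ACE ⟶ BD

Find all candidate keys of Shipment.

{C}⁺: C→ABE adds A, B, E; ACE→BD adds D → {A, B, C, D, E}.
{B, D}⁺: BD→ACE adds A, C, E → {A, B, C, D, E}. Minimal: {D}⁺ = {D}; {B}⁺ = {B} — none reach the full schema.
Any other superkey contains one of these as a subset, so there are no further candidate keys.

{C}, {B, D}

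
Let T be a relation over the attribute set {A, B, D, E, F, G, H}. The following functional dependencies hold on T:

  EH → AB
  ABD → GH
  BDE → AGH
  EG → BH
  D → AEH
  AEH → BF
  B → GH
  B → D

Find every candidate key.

(B), (D), (E, G), (E, H)

{B}⁺: B→GH adds G, H; B→D adds D; D→AEH adds A, E; AEH→BF adds F → {A, B, D, E, F, G, H}.
{D}⁺: D→AEH adds A, E, H; AEH→BF adds B, F; B→GH adds G → {A, B, D, E, F, G, H}.
{E, G}⁺: EG→BH adds B, H; B→D adds D; EH→AB adds A; AEH→BF adds F → {A, B, D, E, F, G, H}. Minimal: {G}⁺ = {G}; {E}⁺ = {E} — none reach the full schema.
{E, H}⁺: EH→AB adds A, B; AEH→BF adds F; B→GH adds G; B→D adds D → {A, B, D, E, F, G, H}. Minimal: {H}⁺ = {H}; {E}⁺ = {E} — none reach the full schema.
Any other superkey contains one of these as a subset, so there are no further candidate keys.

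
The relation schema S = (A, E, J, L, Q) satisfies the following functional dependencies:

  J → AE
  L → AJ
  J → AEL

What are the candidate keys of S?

JQ, LQ

Attribute Q never appears on the right-hand side of any dependency, so Q must belong to every candidate key.
{Q}⁺ = {Q}, which is not all of the schema, so we must add further attributes.
{J, Q}⁺: J→AE adds A, E; J→AEL adds L → {A, E, J, L, Q}.
{L, Q}⁺: L→AJ adds A, J; J→AEL adds E → {A, E, J, L, Q}.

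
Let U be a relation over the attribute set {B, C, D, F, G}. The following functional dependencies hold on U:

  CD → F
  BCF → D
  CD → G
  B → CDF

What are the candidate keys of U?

{B}⁺: B→CDF adds C, D, F; CD→G adds G → {B, C, D, F, G}.

{B}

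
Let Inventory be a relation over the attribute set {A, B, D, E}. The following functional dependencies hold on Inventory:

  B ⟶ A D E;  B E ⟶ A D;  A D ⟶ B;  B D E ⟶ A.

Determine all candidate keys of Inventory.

B; AD

{B}⁺: B→ADE adds A, D, E → {A, B, D, E}.
{A, D}⁺: AD→B adds B; B→ADE adds E → {A, B, D, E}.
Any other superkey contains one of these as a subset, so there are no further candidate keys.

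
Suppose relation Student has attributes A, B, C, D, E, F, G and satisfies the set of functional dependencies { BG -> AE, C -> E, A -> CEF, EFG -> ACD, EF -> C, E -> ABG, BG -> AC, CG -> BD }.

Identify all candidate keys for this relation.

{A}⁺: A→CEF adds C, E, F; E→ABG adds B, G; CG→BD adds D → {A, B, C, D, E, F, G}.
{C}⁺: C→E adds E; E→ABG adds A, B, G; CG→BD adds D; A→CEF adds F → {A, B, C, D, E, F, G}.
{E}⁺: E→ABG adds A, B, G; BG→AC adds C; CG→BD adds D; A→CEF adds F → {A, B, C, D, E, F, G}.
{B, G}⁺: BG→AE adds A, E; A→CEF adds C, F; EFG→ACD adds D → {A, B, C, D, E, F, G}. Minimal: {G}⁺ = {G}; {B}⁺ = {B} — none reach the full schema.
Any other superkey contains one of these as a subset, so there are no further candidate keys.

{A}, {C}, {E}, {B, G}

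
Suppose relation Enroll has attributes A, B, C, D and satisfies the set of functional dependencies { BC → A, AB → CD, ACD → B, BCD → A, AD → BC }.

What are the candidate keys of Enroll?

{A, B}⁺: AB→CD adds C, D → {A, B, C, D}. Minimal: {B}⁺ = {B}; {A}⁺ = {A} — none reach the full schema.
{A, D}⁺: AD→BC adds B, C → {A, B, C, D}. Minimal: {D}⁺ = {D}; {A}⁺ = {A} — none reach the full schema.
{B, C}⁺: BC→A adds A; AB→CD adds D → {A, B, C, D}. Minimal: {C}⁺ = {C}; {B}⁺ = {B} — none reach the full schema.

AB, AD, BC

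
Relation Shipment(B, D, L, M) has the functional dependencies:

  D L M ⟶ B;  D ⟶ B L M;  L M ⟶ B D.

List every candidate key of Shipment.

{D}⁺: D→BLM adds B, L, M → {B, D, L, M}.
{L, M}⁺: LM→BD adds B, D → {B, D, L, M}.
Any other superkey contains one of these as a subset, so there are no further candidate keys.

{D}, {L, M}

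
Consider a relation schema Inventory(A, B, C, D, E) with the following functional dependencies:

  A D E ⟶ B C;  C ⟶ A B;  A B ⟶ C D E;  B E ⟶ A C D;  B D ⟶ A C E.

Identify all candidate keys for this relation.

C, AB, BD, BE, ADE

{C}⁺: C→AB adds A, B; AB→CDE adds D, E → {A, B, C, D, E}.
{A, B}⁺: AB→CDE adds C, D, E → {A, B, C, D, E}. Minimal: {B}⁺ = {B}; {A}⁺ = {A} — none reach the full schema.
{B, D}⁺: BD→ACE adds A, C, E → {A, B, C, D, E}. Minimal: {D}⁺ = {D}; {B}⁺ = {B} — none reach the full schema.
{B, E}⁺: BE→ACD adds A, C, D → {A, B, C, D, E}. Minimal: {E}⁺ = {E}; {B}⁺ = {B} — none reach the full schema.
{A, D, E}⁺: ADE→BC adds B, C → {A, B, C, D, E}. Minimal: {D, E}⁺ = {D, E}; {A, E}⁺ = {A, E}; {A, D}⁺ = {A, D} — none reach the full schema.
Any other superkey contains one of these as a subset, so there are no further candidate keys.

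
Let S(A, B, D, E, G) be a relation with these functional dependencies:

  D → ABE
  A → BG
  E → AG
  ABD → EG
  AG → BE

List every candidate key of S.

{D}

{D}⁺: D→ABE adds A, B, E; A→BG adds G → {A, B, D, E, G}.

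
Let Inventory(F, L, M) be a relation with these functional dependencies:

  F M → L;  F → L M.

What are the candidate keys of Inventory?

Attribute F never appears on the right-hand side of any dependency, so F must belong to every candidate key.
{F}⁺ = {F, L, M}, which is all of the schema, so {F} is the only candidate key.

(F)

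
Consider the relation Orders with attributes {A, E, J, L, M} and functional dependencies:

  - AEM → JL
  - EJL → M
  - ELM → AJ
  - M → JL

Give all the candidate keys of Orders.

Attribute E never appears on the right-hand side of any dependency, so E must belong to every candidate key.
{E}⁺ = {E}, which is not all of the schema, so we must add further attributes.
{E, M}⁺: M→JL adds J, L; ELM→AJ adds A → {A, E, J, L, M}. Minimal: {M}⁺ = {J, L, M}; {E}⁺ = {E} — none reach the full schema.
{E, J, L}⁺: EJL→M adds M; ELM→AJ adds A → {A, E, J, L, M}. Minimal: {J, L}⁺ = {J, L}; {E, L}⁺ = {E, L}; {E, J}⁺ = {E, J} — none reach the full schema.

{E, M}, {E, J, L}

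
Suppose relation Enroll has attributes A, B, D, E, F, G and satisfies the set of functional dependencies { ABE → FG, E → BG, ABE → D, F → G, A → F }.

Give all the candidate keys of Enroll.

{A, E}⁺: E→BG adds B, G; ABE→D adds D; A→F adds F → {A, B, D, E, F, G}. Minimal: {E}⁺ = {B, E, G}; {A}⁺ = {A, F, G} — none reach the full schema.
No other minimal superkey exists.

{A, E}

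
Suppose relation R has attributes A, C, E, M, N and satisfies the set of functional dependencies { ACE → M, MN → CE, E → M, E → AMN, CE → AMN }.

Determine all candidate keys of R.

{E}⁺: E→M adds M; E→AMN adds A, N; MN→CE adds C → {A, C, E, M, N}.
{M, N}⁺: MN→CE adds C, E; E→AMN adds A → {A, C, E, M, N}. Minimal: {N}⁺ = {N}; {M}⁺ = {M} — none reach the full schema.

(E), (M, N)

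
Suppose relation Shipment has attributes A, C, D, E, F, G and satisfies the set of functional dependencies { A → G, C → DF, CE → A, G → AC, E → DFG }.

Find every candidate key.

E

Attribute E never appears on the right-hand side of any dependency, so E must belong to every candidate key.
{E}⁺ = {A, C, D, E, F, G}, which is all of the schema, so {E} is the only candidate key.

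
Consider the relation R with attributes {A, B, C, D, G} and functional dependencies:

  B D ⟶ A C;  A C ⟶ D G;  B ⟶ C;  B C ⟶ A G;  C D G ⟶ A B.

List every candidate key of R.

{B}⁺: B→C adds C; BC→AG adds A, G; AC→DG adds D → {A, B, C, D, G}.
{A, C}⁺: AC→DG adds D, G; CDG→AB adds B → {A, B, C, D, G}. Minimal: {C}⁺ = {C}; {A}⁺ = {A} — none reach the full schema.
{C, D, G}⁺: CDG→AB adds A, B → {A, B, C, D, G}. Minimal: {D, G}⁺ = {D, G}; {C, G}⁺ = {C, G}; {C, D}⁺ = {C, D} — none reach the full schema.
Any other superkey contains one of these as a subset, so there are no further candidate keys.

{B}, {A, C}, {C, D, G}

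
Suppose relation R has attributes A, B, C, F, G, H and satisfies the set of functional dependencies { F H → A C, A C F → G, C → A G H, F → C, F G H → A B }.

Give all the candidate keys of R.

Attribute F never appears on the right-hand side of any dependency, so F must belong to every candidate key.
{F}⁺ = {A, B, C, F, G, H}, which is all of the schema, so {F} is the only candidate key.

F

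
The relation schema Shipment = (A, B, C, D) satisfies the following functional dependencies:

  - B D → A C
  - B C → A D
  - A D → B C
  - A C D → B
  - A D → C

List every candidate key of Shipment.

{A, D}, {B, C}, {B, D}

{A, D}⁺: AD→BC adds B, C → {A, B, C, D}.
{B, C}⁺: BC→AD adds A, D → {A, B, C, D}.
{B, D}⁺: BD→AC adds A, C → {A, B, C, D}.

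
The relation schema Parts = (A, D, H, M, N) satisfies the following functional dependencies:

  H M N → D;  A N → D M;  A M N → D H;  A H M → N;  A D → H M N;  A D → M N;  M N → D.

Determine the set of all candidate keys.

{A, D}; {A, N}; {A, H, M}

Attribute A never appears on the right-hand side of any dependency, so A must belong to every candidate key.
{A}⁺ = {A}, which is not all of the schema, so we must add further attributes.
{A, D}⁺: AD→HMN adds H, M, N → {A, D, H, M, N}.
{A, N}⁺: AN→DM adds D, M; AMN→DH adds H → {A, D, H, M, N}.
{A, H, M}⁺: AHM→N adds N; MN→D adds D → {A, D, H, M, N}.
Any other superkey contains one of these as a subset, so there are no further candidate keys.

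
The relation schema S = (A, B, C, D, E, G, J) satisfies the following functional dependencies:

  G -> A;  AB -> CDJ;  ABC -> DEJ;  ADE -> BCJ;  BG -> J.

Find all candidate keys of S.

{B, G}⁺: G→A adds A; AB→CDJ adds C, D, J; ABC→DEJ adds E → {A, B, C, D, E, G, J}. Minimal: {G}⁺ = {A, G}; {B}⁺ = {B} — none reach the full schema.
{D, E, G}⁺: G→A adds A; ADE→BCJ adds B, C, J → {A, B, C, D, E, G, J}. Minimal: {E, G}⁺ = {A, E, G}; {D, G}⁺ = {A, D, G}; {D, E}⁺ = {D, E} — none reach the full schema.

(B, G), (D, E, G)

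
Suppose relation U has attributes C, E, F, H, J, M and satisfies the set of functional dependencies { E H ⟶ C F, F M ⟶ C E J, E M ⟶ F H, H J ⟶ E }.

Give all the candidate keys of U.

EM, FM, HJM

Attribute M never appears on the right-hand side of any dependency, so M must belong to every candidate key.
{M}⁺ = {M}, which is not all of the schema, so we must add further attributes.
{E, M}⁺: EM→FH adds F, H; EH→CF adds C; FM→CEJ adds J → {C, E, F, H, J, M}.
{F, M}⁺: FM→CEJ adds C, E, J; EM→FH adds H → {C, E, F, H, J, M}.
{H, J, M}⁺: HJ→E adds E; EH→CF adds C, F → {C, E, F, H, J, M}.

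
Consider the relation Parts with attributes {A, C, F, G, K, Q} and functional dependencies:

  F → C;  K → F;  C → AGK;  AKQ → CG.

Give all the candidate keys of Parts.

(C, Q), (F, Q), (K, Q)

{C, Q}⁺: C→AGK adds A, G, K; K→F adds F → {A, C, F, G, K, Q}. Minimal: {Q}⁺ = {Q}; {C}⁺ = {A, C, F, G, K} — none reach the full schema.
{F, Q}⁺: F→C adds C; C→AGK adds A, G, K → {A, C, F, G, K, Q}. Minimal: {Q}⁺ = {Q}; {F}⁺ = {A, C, F, G, K} — none reach the full schema.
{K, Q}⁺: K→F adds F; F→C adds C; C→AGK adds A, G → {A, C, F, G, K, Q}. Minimal: {Q}⁺ = {Q}; {K}⁺ = {A, C, F, G, K} — none reach the full schema.
Any other superkey contains one of these as a subset, so there are no further candidate keys.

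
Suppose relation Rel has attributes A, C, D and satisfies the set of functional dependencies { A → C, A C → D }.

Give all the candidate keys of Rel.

Attribute A never appears on the right-hand side of any dependency, so A must belong to every candidate key.
{A}⁺ = {A, C, D}, which is all of the schema, so {A} is the only candidate key.

{A}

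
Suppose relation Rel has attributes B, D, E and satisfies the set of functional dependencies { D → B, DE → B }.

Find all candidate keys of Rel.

{D, E}

Attributes D, E never appear on any right-hand side, so every candidate key must contain {D, E}.
{D, E}⁺ = {B, D, E}, which is all of the schema, so {D, E} is the only candidate key.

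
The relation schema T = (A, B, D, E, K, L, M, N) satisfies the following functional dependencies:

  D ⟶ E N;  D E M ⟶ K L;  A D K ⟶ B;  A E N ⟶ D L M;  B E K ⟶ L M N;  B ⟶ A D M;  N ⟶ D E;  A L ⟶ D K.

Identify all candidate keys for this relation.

{B}⁺: B→ADM adds A, D, M; D→EN adds E, N; DEM→KL adds K, L → {A, B, D, E, K, L, M, N}.
{A, D}⁺: D→EN adds E, N; AEN→DLM adds L, M; AL→DK adds K; ADK→B adds B → {A, B, D, E, K, L, M, N}. Minimal: {D}⁺ = {D, E, N}; {A}⁺ = {A} — none reach the full schema.
{A, L}⁺: AL→DK adds D, K; D→EN adds E, N; ADK→B adds B; AEN→DLM adds M → {A, B, D, E, K, L, M, N}. Minimal: {L}⁺ = {L}; {A}⁺ = {A} — none reach the full schema.
{A, N}⁺: N→DE adds D, E; AEN→DLM adds L, M; AL→DK adds K; ADK→B adds B → {A, B, D, E, K, L, M, N}. Minimal: {N}⁺ = {D, E, N}; {A}⁺ = {A} — none reach the full schema.
Any other superkey contains one of these as a subset, so there are no further candidate keys.

B; AD; AL; AN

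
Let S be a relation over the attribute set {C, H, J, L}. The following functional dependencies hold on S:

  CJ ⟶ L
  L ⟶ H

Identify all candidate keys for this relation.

Attributes C, J never appear on any right-hand side, so every candidate key must contain {C, J}.
{C, J}⁺ = {C, H, J, L}, which is all of the schema, so {C, J} is the only candidate key.

{C, J}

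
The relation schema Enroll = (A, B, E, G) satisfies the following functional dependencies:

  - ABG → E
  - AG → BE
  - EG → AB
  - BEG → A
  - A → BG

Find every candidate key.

A, EG

{A}⁺: A→BG adds B, G; ABG→E adds E → {A, B, E, G}.
{E, G}⁺: EG→AB adds A, B → {A, B, E, G}. Minimal: {G}⁺ = {G}; {E}⁺ = {E} — none reach the full schema.
Any other superkey contains one of these as a subset, so there are no further candidate keys.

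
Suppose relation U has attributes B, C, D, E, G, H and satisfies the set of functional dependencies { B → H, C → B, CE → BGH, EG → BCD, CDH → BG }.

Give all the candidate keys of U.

{C, E}, {E, G}

Attribute E never appears on the right-hand side of any dependency, so E must belong to every candidate key.
{E}⁺ = {E}, which is not all of the schema, so we must add further attributes.
{C, E}⁺: C→B adds B; CE→BGH adds G, H; EG→BCD adds D → {B, C, D, E, G, H}. Minimal: {E}⁺ = {E}; {C}⁺ = {B, C, H} — none reach the full schema.
{E, G}⁺: EG→BCD adds B, C, D; B→H adds H → {B, C, D, E, G, H}. Minimal: {G}⁺ = {G}; {E}⁺ = {E} — none reach the full schema.
Any other superkey contains one of these as a subset, so there are no further candidate keys.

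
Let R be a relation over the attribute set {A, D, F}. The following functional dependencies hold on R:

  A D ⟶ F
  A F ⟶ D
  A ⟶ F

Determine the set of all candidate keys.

Attribute A never appears on the right-hand side of any dependency, so A must belong to every candidate key.
{A}⁺ = {A, D, F}, which is all of the schema, so {A} is the only candidate key.

{A}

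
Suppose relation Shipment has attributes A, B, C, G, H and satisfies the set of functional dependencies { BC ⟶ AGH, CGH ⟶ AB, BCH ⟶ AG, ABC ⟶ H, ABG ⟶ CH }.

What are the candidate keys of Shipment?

{B, C}⁺: BC→AGH adds A, G, H → {A, B, C, G, H}.
{A, B, G}⁺: ABG→CH adds C, H → {A, B, C, G, H}.
{C, G, H}⁺: CGH→AB adds A, B → {A, B, C, G, H}.

BC; ABG; CGH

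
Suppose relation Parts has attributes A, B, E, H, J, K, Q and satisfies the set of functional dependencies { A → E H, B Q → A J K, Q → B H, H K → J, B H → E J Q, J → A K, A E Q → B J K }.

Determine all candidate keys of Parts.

{Q}⁺: Q→BH adds B, H; BH→EJQ adds E, J; J→AK adds A, K → {A, B, E, H, J, K, Q}.
{A, B}⁺: A→EH adds E, H; BH→EJQ adds J, Q; J→AK adds K → {A, B, E, H, J, K, Q}. Minimal: {B}⁺ = {B}; {A}⁺ = {A, E, H} — none reach the full schema.
{B, H}⁺: BH→EJQ adds E, J, Q; J→AK adds A, K → {A, B, E, H, J, K, Q}. Minimal: {H}⁺ = {H}; {B}⁺ = {B} — none reach the full schema.
{B, J}⁺: J→AK adds A, K; A→EH adds E, H; BH→EJQ adds Q → {A, B, E, H, J, K, Q}. Minimal: {J}⁺ = {A, E, H, J, K}; {B}⁺ = {B} — none reach the full schema.

(Q), (A, B), (B, H), (B, J)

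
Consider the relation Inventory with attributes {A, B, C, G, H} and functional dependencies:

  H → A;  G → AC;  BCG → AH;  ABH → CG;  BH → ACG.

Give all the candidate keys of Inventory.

Attribute B never appears on the right-hand side of any dependency, so B must belong to every candidate key.
{B}⁺ = {B}, which is not all of the schema, so we must add further attributes.
{B, G}⁺: G→AC adds A, C; BCG→AH adds H → {A, B, C, G, H}.
{B, H}⁺: H→A adds A; ABH→CG adds C, G → {A, B, C, G, H}.

BG, BH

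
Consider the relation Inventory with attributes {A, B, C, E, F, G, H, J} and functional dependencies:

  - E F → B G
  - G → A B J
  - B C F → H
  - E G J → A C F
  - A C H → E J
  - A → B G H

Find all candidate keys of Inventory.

{A, C}⁺: A→BGH adds B, G, H; G→ABJ adds J; ACH→EJ adds E; EGJ→ACF adds F → {A, B, C, E, F, G, H, J}. Minimal: {C}⁺ = {C}; {A}⁺ = {A, B, G, H, J} — none reach the full schema.
{A, E}⁺: A→BGH adds B, G, H; G→ABJ adds J; EGJ→ACF adds C, F → {A, B, C, E, F, G, H, J}. Minimal: {E}⁺ = {E}; {A}⁺ = {A, B, G, H, J} — none reach the full schema.
{C, G}⁺: G→ABJ adds A, B, J; A→BGH adds H; ACH→EJ adds E; EGJ→ACF adds F → {A, B, C, E, F, G, H, J}. Minimal: {G}⁺ = {A, B, G, H, J}; {C}⁺ = {C} — none reach the full schema.
{E, F}⁺: EF→BG adds B, G; G→ABJ adds A, J; EGJ→ACF adds C; A→BGH adds H → {A, B, C, E, F, G, H, J}. Minimal: {F}⁺ = {F}; {E}⁺ = {E} — none reach the full schema.
{E, G}⁺: G→ABJ adds A, B, J; EGJ→ACF adds C, F; A→BGH adds H → {A, B, C, E, F, G, H, J}. Minimal: {G}⁺ = {A, B, G, H, J}; {E}⁺ = {E} — none reach the full schema.
Any other superkey contains one of these as a subset, so there are no further candidate keys.

{A, C}, {A, E}, {C, G}, {E, F}, {E, G}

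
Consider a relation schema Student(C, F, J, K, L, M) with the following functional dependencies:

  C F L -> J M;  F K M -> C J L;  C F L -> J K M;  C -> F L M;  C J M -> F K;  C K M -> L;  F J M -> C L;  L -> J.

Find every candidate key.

{C}⁺: C→FLM adds F, L, M; L→J adds J; CFL→JKM adds K → {C, F, J, K, L, M}.
{F, J, M}⁺: FJM→CL adds C, L; CFL→JKM adds K → {C, F, J, K, L, M}. Minimal: {J, M}⁺ = {J, M}; {F, M}⁺ = {F, M}; {F, J}⁺ = {F, J} — none reach the full schema.
{F, K, M}⁺: FKM→CJL adds C, J, L → {C, F, J, K, L, M}. Minimal: {K, M}⁺ = {K, M}; {F, M}⁺ = {F, M}; {F, K}⁺ = {F, K} — none reach the full schema.
{F, L, M}⁺: L→J adds J; FJM→CL adds C; CFL→JKM adds K → {C, F, J, K, L, M}. Minimal: {L, M}⁺ = {J, L, M}; {F, M}⁺ = {F, M}; {F, L}⁺ = {F, J, L} — none reach the full schema.
Any other superkey contains one of these as a subset, so there are no further candidate keys.

C, FJM, FKM, FLM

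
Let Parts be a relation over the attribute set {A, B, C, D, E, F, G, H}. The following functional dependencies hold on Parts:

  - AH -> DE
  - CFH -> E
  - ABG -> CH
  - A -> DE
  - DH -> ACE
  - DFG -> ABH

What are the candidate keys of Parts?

{A, F, G}; {D, F, G}

Attributes F, G never appear on any right-hand side, so every candidate key must contain {F, G}.
{F, G}⁺ = {F, G}, which is not all of the schema, so we must add further attributes.
{A, F, G}⁺: A→DE adds D, E; DFG→ABH adds B, H; ABG→CH adds C → {A, B, C, D, E, F, G, H}. Minimal: {F, G}⁺ = {F, G}; {A, G}⁺ = {A, D, E, G}; {A, F}⁺ = {A, D, E, F} — none reach the full schema.
{D, F, G}⁺: DFG→ABH adds A, B, H; AH→DE adds E; ABG→CH adds C → {A, B, C, D, E, F, G, H}. Minimal: {F, G}⁺ = {F, G}; {D, G}⁺ = {D, G}; {D, F}⁺ = {D, F} — none reach the full schema.
Any other superkey contains one of these as a subset, so there are no further candidate keys.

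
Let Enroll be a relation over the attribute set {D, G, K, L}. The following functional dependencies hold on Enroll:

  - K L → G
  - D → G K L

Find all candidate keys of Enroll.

(D)

Attribute D never appears on the right-hand side of any dependency, so D must belong to every candidate key.
{D}⁺ = {D, G, K, L}, which is all of the schema, so {D} is the only candidate key.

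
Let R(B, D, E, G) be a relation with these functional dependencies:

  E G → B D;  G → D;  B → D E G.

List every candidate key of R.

{B}⁺: B→DEG adds D, E, G → {B, D, E, G}.
{E, G}⁺: EG→BD adds B, D → {B, D, E, G}.
Any other superkey contains one of these as a subset, so there are no further candidate keys.

(B); (E, G)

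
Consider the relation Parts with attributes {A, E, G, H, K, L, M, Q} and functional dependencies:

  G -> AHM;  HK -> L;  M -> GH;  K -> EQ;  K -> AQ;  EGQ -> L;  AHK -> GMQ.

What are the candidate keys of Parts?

{G, K}, {H, K}, {K, M}

Attribute K never appears on the right-hand side of any dependency, so K must belong to every candidate key.
{K}⁺ = {A, E, K, Q}, which is not all of the schema, so we must add further attributes.
{G, K}⁺: G→AHM adds A, H, M; HK→L adds L; K→EQ adds E, Q → {A, E, G, H, K, L, M, Q}. Minimal: {K}⁺ = {A, E, K, Q}; {G}⁺ = {A, G, H, M} — none reach the full schema.
{H, K}⁺: HK→L adds L; K→EQ adds E, Q; K→AQ adds A; AHK→GMQ adds G, M → {A, E, G, H, K, L, M, Q}. Minimal: {K}⁺ = {A, E, K, Q}; {H}⁺ = {H} — none reach the full schema.
{K, M}⁺: M→GH adds G, H; K→EQ adds E, Q; K→AQ adds A; EGQ→L adds L → {A, E, G, H, K, L, M, Q}. Minimal: {M}⁺ = {A, G, H, M}; {K}⁺ = {A, E, K, Q} — none reach the full schema.
Any other superkey contains one of these as a subset, so there are no further candidate keys.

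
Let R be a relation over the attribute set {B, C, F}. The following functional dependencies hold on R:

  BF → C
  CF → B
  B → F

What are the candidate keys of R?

(B); (C, F)

{B}⁺: B→F adds F; BF→C adds C → {B, C, F}.
{C, F}⁺: CF→B adds B → {B, C, F}. Minimal: {F}⁺ = {F}; {C}⁺ = {C} — none reach the full schema.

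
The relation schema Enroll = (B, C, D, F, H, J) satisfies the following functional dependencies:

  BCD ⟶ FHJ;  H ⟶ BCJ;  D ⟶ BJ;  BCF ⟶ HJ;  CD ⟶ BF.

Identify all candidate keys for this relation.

CD, DH

Attribute D never appears on the right-hand side of any dependency, so D must belong to every candidate key.
{D}⁺ = {B, D, J}, which is not all of the schema, so we must add further attributes.
{C, D}⁺: D→BJ adds B, J; CD→BF adds F; BCD→FHJ adds H → {B, C, D, F, H, J}. Minimal: {D}⁺ = {B, D, J}; {C}⁺ = {C} — none reach the full schema.
{D, H}⁺: H→BCJ adds B, C, J; CD→BF adds F → {B, C, D, F, H, J}. Minimal: {H}⁺ = {B, C, H, J}; {D}⁺ = {B, D, J} — none reach the full schema.
Any other superkey contains one of these as a subset, so there are no further candidate keys.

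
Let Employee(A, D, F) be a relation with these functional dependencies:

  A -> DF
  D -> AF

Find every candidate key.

(A), (D)

{A}⁺: A→DF adds D, F → {A, D, F}.
{D}⁺: D→AF adds A, F → {A, D, F}.
Any other superkey contains one of these as a subset, so there are no further candidate keys.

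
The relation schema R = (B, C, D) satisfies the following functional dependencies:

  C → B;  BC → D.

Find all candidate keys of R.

C

Attribute C never appears on the right-hand side of any dependency, so C must belong to every candidate key.
{C}⁺ = {B, C, D}, which is all of the schema, so {C} is the only candidate key.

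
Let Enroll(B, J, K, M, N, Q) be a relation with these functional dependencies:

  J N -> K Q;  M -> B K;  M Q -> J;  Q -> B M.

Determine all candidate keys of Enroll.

Attribute N never appears on the right-hand side of any dependency, so N must belong to every candidate key.
{N}⁺ = {N}, which is not all of the schema, so we must add further attributes.
{J, N}⁺: JN→KQ adds K, Q; Q→BM adds B, M → {B, J, K, M, N, Q}.
{N, Q}⁺: Q→BM adds B, M; M→BK adds K; MQ→J adds J → {B, J, K, M, N, Q}.

(J, N), (N, Q)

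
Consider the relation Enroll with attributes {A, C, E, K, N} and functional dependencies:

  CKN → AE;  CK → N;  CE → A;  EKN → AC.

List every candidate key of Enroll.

Attribute K never appears on the right-hand side of any dependency, so K must belong to every candidate key.
{K}⁺ = {K}, which is not all of the schema, so we must add further attributes.
{C, K}⁺: CK→N adds N; CKN→AE adds A, E → {A, C, E, K, N}. Minimal: {K}⁺ = {K}; {C}⁺ = {C} — none reach the full schema.
{E, K, N}⁺: EKN→AC adds A, C → {A, C, E, K, N}. Minimal: {K, N}⁺ = {K, N}; {E, N}⁺ = {E, N}; {E, K}⁺ = {E, K} — none reach the full schema.
Any other superkey contains one of these as a subset, so there are no further candidate keys.

{C, K}, {E, K, N}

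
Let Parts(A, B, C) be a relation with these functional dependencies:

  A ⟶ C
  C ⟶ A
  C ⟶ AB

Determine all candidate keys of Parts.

{A}⁺: A→C adds C; C→AB adds B → {A, B, C}.
{C}⁺: C→A adds A; C→AB adds B → {A, B, C}.
Any other superkey contains one of these as a subset, so there are no further candidate keys.

(A); (C)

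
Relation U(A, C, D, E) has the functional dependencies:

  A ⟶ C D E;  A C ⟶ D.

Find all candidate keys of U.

Attribute A never appears on the right-hand side of any dependency, so A must belong to every candidate key.
{A}⁺ = {A, C, D, E}, which is all of the schema, so {A} is the only candidate key.

A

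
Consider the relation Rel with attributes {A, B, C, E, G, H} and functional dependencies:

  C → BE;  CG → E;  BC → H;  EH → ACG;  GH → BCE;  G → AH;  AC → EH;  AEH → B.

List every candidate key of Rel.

{C}, {G}, {E, H}

{C}⁺: C→BE adds B, E; BC→H adds H; EH→ACG adds A, G → {A, B, C, E, G, H}.
{G}⁺: G→AH adds A, H; GH→BCE adds B, C, E → {A, B, C, E, G, H}.
{E, H}⁺: EH→ACG adds A, C, G; GH→BCE adds B → {A, B, C, E, G, H}. Minimal: {H}⁺ = {H}; {E}⁺ = {E} — none reach the full schema.
Any other superkey contains one of these as a subset, so there are no further candidate keys.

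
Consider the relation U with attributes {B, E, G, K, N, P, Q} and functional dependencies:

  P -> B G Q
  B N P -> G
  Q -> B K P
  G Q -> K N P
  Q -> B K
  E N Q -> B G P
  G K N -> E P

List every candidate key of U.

P, Q, GKN

{P}⁺: P→BGQ adds B, G, Q; Q→BKP adds K; GQ→KNP adds N; GKN→EP adds E → {B, E, G, K, N, P, Q}.
{Q}⁺: Q→BKP adds B, K, P; P→BGQ adds G; GQ→KNP adds N; GKN→EP adds E → {B, E, G, K, N, P, Q}.
{G, K, N}⁺: GKN→EP adds E, P; P→BGQ adds B, Q → {B, E, G, K, N, P, Q}.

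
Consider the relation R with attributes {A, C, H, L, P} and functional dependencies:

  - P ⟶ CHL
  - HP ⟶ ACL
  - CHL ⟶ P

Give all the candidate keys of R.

{P}⁺: P→CHL adds C, H, L; HP→ACL adds A → {A, C, H, L, P}.
{C, H, L}⁺: CHL→P adds P; HP→ACL adds A → {A, C, H, L, P}.

P, CHL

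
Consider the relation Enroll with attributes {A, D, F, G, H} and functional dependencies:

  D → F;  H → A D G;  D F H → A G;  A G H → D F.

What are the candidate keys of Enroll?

(H)

Attribute H never appears on the right-hand side of any dependency, so H must belong to every candidate key.
{H}⁺ = {A, D, F, G, H}, which is all of the schema, so {H} is the only candidate key.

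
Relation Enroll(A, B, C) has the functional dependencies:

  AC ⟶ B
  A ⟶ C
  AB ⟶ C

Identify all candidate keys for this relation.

A

Attribute A never appears on the right-hand side of any dependency, so A must belong to every candidate key.
{A}⁺ = {A, B, C}, which is all of the schema, so {A} is the only candidate key.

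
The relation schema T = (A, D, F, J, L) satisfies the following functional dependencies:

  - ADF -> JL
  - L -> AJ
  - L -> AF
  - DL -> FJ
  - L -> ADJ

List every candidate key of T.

{L}⁺: L→AJ adds A, J; L→AF adds F; L→ADJ adds D → {A, D, F, J, L}.
{A, D, F}⁺: ADF→JL adds J, L → {A, D, F, J, L}.
Any other superkey contains one of these as a subset, so there are no further candidate keys.

{L}; {A, D, F}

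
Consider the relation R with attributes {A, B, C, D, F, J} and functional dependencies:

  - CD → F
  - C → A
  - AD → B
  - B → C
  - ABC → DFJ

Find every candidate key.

{B}⁺: B→C adds C; C→A adds A; ABC→DFJ adds D, F, J → {A, B, C, D, F, J}.
{A, D}⁺: AD→B adds B; B→C adds C; ABC→DFJ adds F, J → {A, B, C, D, F, J}. Minimal: {D}⁺ = {D}; {A}⁺ = {A} — none reach the full schema.
{C, D}⁺: CD→F adds F; C→A adds A; AD→B adds B; ABC→DFJ adds J → {A, B, C, D, F, J}. Minimal: {D}⁺ = {D}; {C}⁺ = {A, C} — none reach the full schema.

(B), (A, D), (C, D)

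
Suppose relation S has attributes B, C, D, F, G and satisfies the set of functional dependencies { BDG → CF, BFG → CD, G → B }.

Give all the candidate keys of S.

Attribute G never appears on the right-hand side of any dependency, so G must belong to every candidate key.
{G}⁺ = {B, G}, which is not all of the schema, so we must add further attributes.
{D, G}⁺: G→B adds B; BDG→CF adds C, F → {B, C, D, F, G}. Minimal: {G}⁺ = {B, G}; {D}⁺ = {D} — none reach the full schema.
{F, G}⁺: G→B adds B; BFG→CD adds C, D → {B, C, D, F, G}. Minimal: {G}⁺ = {B, G}; {F}⁺ = {F} — none reach the full schema.
Any other superkey contains one of these as a subset, so there are no further candidate keys.

DG; FG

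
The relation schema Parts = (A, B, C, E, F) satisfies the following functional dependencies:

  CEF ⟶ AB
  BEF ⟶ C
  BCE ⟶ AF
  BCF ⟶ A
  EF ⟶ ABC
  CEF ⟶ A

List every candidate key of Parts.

(E, F), (B, C, E)

Attribute E never appears on the right-hand side of any dependency, so E must belong to every candidate key.
{E}⁺ = {E}, which is not all of the schema, so we must add further attributes.
{E, F}⁺: EF→ABC adds A, B, C → {A, B, C, E, F}. Minimal: {F}⁺ = {F}; {E}⁺ = {E} — none reach the full schema.
{B, C, E}⁺: BCE→AF adds A, F → {A, B, C, E, F}. Minimal: {C, E}⁺ = {C, E}; {B, E}⁺ = {B, E}; {B, C}⁺ = {B, C} — none reach the full schema.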